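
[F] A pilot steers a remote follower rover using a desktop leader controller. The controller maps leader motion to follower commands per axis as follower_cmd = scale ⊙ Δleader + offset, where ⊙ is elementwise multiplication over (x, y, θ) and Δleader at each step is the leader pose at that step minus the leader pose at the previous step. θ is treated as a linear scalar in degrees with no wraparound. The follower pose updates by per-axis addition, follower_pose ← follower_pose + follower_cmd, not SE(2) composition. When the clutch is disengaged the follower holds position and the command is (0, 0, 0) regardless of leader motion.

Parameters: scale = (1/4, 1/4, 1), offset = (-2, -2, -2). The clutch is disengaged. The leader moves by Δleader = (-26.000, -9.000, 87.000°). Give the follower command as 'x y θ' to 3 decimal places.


0.000 0.000 0.000

clutch disengaged → follower holds; cmd = (0, 0, 0)


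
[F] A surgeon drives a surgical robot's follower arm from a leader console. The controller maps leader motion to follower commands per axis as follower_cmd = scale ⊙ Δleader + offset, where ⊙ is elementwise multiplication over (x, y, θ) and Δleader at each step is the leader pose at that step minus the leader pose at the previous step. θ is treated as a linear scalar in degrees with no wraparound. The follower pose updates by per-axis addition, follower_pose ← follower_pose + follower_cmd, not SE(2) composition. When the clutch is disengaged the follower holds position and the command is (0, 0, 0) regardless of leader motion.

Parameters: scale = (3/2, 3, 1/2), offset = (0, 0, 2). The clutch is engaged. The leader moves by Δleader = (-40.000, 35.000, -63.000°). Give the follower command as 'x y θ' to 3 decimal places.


axis x: 3/2·-40.000 + 0 = -60.000
axis y: 3·35.000 + 0 = 105.000
axis θ: 1/2·-63.000 + 2 = -29.500

-60.000 105.000 -29.500


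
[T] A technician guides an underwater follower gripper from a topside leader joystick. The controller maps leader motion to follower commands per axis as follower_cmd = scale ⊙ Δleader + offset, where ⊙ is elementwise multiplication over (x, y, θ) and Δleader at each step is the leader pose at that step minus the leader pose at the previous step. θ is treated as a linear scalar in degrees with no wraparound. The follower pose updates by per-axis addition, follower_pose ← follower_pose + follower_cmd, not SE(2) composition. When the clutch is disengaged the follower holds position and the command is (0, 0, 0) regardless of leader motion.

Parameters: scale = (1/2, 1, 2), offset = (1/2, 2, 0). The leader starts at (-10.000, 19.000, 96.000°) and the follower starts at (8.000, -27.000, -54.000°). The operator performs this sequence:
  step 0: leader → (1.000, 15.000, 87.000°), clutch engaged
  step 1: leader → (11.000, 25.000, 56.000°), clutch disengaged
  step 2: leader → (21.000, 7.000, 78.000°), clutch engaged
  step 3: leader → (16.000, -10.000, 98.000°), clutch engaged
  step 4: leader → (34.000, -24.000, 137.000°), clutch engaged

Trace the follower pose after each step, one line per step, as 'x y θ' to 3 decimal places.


step 0: Δleader=(11.000, -4.000, -9.000°), engaged; cmd=(6.000, -2.000, -18.000°) → follower=(14.000, -29.000, -72.000°)
step 1: Δleader=(10.000, 10.000, -31.000°), disengaged; cmd=(0,0,0) → follower holds at (14.000, -29.000, -72.000°)
step 2: Δleader=(10.000, -18.000, 22.000°), engaged; cmd=(5.500, -16.000, 44.000°) → follower=(19.500, -45.000, -28.000°)
step 3: Δleader=(-5.000, -17.000, 20.000°), engaged; cmd=(-2.000, -15.000, 40.000°) → follower=(17.500, -60.000, 12.000°)
step 4: Δleader=(18.000, -14.000, 39.000°), engaged; cmd=(9.500, -12.000, 78.000°) → follower=(27.000, -72.000, 90.000°)

14.000 -29.000 -72.000
14.000 -29.000 -72.000
19.500 -45.000 -28.000
17.500 -60.000 12.000
27.000 -72.000 90.000


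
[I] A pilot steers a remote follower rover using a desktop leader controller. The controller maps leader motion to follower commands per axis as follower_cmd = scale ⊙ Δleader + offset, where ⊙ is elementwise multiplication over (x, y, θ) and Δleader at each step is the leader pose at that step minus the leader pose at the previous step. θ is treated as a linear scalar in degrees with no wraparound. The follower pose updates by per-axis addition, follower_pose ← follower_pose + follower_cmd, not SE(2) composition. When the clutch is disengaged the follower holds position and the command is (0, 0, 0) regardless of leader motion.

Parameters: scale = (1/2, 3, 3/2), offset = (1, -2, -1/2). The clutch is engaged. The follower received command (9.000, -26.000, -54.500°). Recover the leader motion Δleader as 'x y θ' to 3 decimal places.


16.000 -8.000 -36.000

axis x: (9.000 − 1) / (1/2) = 16.000
axis y: (-26.000 − -2) / (3) = -8.000
axis θ: (-54.500 − -1/2) / (3/2) = -36.000


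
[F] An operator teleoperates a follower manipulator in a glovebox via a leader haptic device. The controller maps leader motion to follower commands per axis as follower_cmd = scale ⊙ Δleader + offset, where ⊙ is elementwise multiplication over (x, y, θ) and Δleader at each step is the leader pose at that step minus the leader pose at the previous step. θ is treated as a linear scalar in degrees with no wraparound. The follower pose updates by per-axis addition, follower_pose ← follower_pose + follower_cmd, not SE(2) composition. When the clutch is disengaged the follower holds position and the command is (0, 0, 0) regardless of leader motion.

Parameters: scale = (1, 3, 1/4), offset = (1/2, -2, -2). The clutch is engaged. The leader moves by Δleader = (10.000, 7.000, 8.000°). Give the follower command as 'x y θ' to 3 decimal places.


10.500 19.000 0.000

axis x: 1·10.000 + 1/2 = 10.500
axis y: 3·7.000 + -2 = 19.000
axis θ: 1/4·8.000 + -2 = 0.000


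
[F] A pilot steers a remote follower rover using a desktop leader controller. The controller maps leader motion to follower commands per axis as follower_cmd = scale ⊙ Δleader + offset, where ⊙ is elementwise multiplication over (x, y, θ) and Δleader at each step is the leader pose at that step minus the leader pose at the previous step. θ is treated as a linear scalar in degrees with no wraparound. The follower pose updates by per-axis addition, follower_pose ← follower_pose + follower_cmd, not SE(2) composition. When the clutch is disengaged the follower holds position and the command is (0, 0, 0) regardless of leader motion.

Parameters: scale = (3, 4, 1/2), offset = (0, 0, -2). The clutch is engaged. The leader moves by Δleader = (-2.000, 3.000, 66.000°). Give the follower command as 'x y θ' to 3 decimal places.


-6.000 12.000 31.000

axis x: 3·-2.000 + 0 = -6.000
axis y: 4·3.000 + 0 = 12.000
axis θ: 1/2·66.000 + -2 = 31.000


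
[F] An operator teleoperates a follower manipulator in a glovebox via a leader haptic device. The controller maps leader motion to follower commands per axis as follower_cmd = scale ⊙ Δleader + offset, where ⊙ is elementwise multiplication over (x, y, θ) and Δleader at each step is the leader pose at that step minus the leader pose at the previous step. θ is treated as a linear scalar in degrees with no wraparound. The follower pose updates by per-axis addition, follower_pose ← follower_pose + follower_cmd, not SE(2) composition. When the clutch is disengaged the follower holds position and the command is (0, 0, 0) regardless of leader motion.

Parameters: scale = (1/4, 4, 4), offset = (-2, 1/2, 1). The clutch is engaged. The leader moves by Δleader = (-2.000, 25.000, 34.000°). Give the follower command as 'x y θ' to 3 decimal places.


axis x: 1/4·-2.000 + -2 = -2.500
axis y: 4·25.000 + 1/2 = 100.500
axis θ: 4·34.000 + 1 = 137.000

-2.500 100.500 137.000


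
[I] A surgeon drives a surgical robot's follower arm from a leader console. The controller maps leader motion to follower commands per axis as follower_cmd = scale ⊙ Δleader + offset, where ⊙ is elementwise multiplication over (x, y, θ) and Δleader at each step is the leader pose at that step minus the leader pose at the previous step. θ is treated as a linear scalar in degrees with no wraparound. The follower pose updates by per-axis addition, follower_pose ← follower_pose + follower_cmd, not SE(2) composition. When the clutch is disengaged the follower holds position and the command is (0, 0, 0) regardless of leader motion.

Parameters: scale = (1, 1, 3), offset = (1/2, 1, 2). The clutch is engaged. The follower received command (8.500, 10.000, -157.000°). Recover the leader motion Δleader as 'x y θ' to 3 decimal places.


axis x: (8.500 − 1/2) / (1) = 8.000
axis y: (10.000 − 1) / (1) = 9.000
axis θ: (-157.000 − 2) / (3) = -53.000

8.000 9.000 -53.000


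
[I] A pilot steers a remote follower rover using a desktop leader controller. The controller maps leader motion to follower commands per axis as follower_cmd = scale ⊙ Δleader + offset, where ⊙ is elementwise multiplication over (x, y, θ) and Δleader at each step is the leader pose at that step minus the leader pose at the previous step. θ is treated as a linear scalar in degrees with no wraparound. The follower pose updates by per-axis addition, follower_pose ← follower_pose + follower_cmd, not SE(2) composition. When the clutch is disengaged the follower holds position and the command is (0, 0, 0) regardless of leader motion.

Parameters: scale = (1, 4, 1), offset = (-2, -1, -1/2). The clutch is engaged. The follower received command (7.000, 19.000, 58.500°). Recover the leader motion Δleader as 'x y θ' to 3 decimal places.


axis x: (7.000 − -2) / (1) = 9.000
axis y: (19.000 − -1) / (4) = 5.000
axis θ: (58.500 − -1/2) / (1) = 59.000

9.000 5.000 59.000


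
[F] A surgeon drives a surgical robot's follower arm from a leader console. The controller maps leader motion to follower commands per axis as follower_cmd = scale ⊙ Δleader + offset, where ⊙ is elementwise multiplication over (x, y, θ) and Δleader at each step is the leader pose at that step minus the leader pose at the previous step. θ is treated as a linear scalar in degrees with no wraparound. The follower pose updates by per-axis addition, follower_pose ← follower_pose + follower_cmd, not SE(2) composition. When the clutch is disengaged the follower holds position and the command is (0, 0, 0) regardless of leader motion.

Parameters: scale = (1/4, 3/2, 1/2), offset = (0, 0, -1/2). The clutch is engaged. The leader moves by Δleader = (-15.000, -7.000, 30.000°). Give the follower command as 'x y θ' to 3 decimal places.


-3.750 -10.500 14.500

axis x: 1/4·-15.000 + 0 = -3.750
axis y: 3/2·-7.000 + 0 = -10.500
axis θ: 1/2·30.000 + -1/2 = 14.500


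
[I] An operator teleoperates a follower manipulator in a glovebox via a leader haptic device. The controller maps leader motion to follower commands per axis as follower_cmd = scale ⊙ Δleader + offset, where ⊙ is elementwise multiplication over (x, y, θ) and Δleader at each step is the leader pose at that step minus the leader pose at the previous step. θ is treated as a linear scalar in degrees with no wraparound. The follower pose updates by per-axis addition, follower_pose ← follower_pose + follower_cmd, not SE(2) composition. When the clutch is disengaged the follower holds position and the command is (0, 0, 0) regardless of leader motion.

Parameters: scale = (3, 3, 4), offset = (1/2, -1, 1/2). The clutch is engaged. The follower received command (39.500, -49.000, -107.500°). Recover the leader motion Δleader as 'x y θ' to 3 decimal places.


axis x: (39.500 − 1/2) / (3) = 13.000
axis y: (-49.000 − -1) / (3) = -16.000
axis θ: (-107.500 − 1/2) / (4) = -27.000

13.000 -16.000 -27.000


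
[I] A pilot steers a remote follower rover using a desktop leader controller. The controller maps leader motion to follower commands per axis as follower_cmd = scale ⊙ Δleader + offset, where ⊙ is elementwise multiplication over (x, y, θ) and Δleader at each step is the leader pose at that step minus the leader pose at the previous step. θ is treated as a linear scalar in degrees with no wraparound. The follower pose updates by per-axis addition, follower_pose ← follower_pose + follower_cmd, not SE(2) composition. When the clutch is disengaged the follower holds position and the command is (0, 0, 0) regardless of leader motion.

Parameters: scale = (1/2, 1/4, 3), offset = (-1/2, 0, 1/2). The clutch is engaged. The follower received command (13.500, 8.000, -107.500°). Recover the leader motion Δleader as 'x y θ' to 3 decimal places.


axis x: (13.500 − -1/2) / (1/2) = 28.000
axis y: (8.000 − 0) / (1/4) = 32.000
axis θ: (-107.500 − 1/2) / (3) = -36.000

28.000 32.000 -36.000


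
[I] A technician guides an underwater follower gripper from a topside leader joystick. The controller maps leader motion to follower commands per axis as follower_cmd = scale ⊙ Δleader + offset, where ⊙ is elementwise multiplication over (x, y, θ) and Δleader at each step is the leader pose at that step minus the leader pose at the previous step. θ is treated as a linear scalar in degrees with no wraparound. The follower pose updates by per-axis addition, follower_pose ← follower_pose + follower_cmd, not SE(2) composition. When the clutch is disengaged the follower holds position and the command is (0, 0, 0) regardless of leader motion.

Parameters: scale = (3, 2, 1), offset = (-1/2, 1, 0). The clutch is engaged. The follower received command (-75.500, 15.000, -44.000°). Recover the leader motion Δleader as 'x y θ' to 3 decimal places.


axis x: (-75.500 − -1/2) / (3) = -25.000
axis y: (15.000 − 1) / (2) = 7.000
axis θ: (-44.000 − 0) / (1) = -44.000

-25.000 7.000 -44.000


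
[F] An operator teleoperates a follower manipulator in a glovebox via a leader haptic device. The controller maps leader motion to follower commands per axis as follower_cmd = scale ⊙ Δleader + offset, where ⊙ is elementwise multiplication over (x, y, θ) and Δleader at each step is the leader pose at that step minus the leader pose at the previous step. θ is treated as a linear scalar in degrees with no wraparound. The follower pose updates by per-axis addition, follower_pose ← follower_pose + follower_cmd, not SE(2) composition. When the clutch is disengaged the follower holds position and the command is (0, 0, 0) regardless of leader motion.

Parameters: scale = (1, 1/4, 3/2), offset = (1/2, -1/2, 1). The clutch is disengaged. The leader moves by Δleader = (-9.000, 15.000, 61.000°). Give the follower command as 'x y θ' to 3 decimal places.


clutch disengaged → follower holds; cmd = (0, 0, 0)

0.000 0.000 0.000


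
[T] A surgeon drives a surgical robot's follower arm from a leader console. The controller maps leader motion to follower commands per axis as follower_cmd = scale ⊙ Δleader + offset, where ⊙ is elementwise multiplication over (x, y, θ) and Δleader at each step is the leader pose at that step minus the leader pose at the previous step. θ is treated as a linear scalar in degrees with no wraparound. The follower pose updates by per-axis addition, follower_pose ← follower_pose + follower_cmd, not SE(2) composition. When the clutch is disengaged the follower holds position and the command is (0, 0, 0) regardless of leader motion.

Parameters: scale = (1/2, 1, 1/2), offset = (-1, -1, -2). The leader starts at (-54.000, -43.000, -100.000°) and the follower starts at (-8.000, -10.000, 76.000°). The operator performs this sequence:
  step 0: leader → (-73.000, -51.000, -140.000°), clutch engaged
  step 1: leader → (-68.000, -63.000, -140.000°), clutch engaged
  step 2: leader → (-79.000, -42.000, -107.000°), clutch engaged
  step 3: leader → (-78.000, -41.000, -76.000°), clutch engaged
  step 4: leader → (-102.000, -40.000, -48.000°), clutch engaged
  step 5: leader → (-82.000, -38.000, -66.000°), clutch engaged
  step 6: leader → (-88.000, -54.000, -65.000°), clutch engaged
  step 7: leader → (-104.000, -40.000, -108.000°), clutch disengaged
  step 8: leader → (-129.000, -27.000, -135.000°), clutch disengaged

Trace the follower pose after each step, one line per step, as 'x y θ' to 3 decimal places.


-18.500 -19.000 54.000
-17.000 -32.000 52.000
-23.500 -12.000 66.500
-24.000 -12.000 80.000
-37.000 -12.000 92.000
-28.000 -11.000 81.000
-32.000 -28.000 79.500
-32.000 -28.000 79.500
-32.000 -28.000 79.500

step 0: Δleader=(-19.000, -8.000, -40.000°), engaged; cmd=(-10.500, -9.000, -22.000°) → follower=(-18.500, -19.000, 54.000°)
step 1: Δleader=(5.000, -12.000, 0.000°), engaged; cmd=(1.500, -13.000, -2.000°) → follower=(-17.000, -32.000, 52.000°)
step 2: Δleader=(-11.000, 21.000, 33.000°), engaged; cmd=(-6.500, 20.000, 14.500°) → follower=(-23.500, -12.000, 66.500°)
step 3: Δleader=(1.000, 1.000, 31.000°), engaged; cmd=(-0.500, 0.000, 13.500°) → follower=(-24.000, -12.000, 80.000°)
step 4: Δleader=(-24.000, 1.000, 28.000°), engaged; cmd=(-13.000, 0.000, 12.000°) → follower=(-37.000, -12.000, 92.000°)
step 5: Δleader=(20.000, 2.000, -18.000°), engaged; cmd=(9.000, 1.000, -11.000°) → follower=(-28.000, -11.000, 81.000°)
step 6: Δleader=(-6.000, -16.000, 1.000°), engaged; cmd=(-4.000, -17.000, -1.500°) → follower=(-32.000, -28.000, 79.500°)
step 7: Δleader=(-16.000, 14.000, -43.000°), disengaged; cmd=(0,0,0) → follower holds at (-32.000, -28.000, 79.500°)
step 8: Δleader=(-25.000, 13.000, -27.000°), disengaged; cmd=(0,0,0) → follower holds at (-32.000, -28.000, 79.500°)


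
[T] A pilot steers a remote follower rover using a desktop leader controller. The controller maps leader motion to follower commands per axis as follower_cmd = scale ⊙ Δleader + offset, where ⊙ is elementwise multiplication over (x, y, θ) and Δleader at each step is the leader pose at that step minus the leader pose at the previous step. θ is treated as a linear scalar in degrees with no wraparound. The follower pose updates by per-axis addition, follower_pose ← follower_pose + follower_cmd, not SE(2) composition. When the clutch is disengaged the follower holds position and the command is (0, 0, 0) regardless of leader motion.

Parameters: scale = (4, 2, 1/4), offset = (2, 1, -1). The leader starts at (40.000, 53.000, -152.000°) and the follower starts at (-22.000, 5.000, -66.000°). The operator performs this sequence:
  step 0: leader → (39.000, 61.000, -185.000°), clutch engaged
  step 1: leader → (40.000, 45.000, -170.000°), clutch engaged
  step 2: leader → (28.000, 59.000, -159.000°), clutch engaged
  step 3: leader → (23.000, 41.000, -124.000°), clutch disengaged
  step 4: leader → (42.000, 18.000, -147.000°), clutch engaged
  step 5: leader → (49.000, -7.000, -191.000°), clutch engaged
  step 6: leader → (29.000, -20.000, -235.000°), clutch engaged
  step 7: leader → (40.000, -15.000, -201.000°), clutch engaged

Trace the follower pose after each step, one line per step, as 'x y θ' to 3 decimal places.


step 0: Δleader=(-1.000, 8.000, -33.000°), engaged; cmd=(-2.000, 17.000, -9.250°) → follower=(-24.000, 22.000, -75.250°)
step 1: Δleader=(1.000, -16.000, 15.000°), engaged; cmd=(6.000, -31.000, 2.750°) → follower=(-18.000, -9.000, -72.500°)
step 2: Δleader=(-12.000, 14.000, 11.000°), engaged; cmd=(-46.000, 29.000, 1.750°) → follower=(-64.000, 20.000, -70.750°)
step 3: Δleader=(-5.000, -18.000, 35.000°), disengaged; cmd=(0,0,0) → follower holds at (-64.000, 20.000, -70.750°)
step 4: Δleader=(19.000, -23.000, -23.000°), engaged; cmd=(78.000, -45.000, -6.750°) → follower=(14.000, -25.000, -77.500°)
step 5: Δleader=(7.000, -25.000, -44.000°), engaged; cmd=(30.000, -49.000, -12.000°) → follower=(44.000, -74.000, -89.500°)
step 6: Δleader=(-20.000, -13.000, -44.000°), engaged; cmd=(-78.000, -25.000, -12.000°) → follower=(-34.000, -99.000, -101.500°)
step 7: Δleader=(11.000, 5.000, 34.000°), engaged; cmd=(46.000, 11.000, 7.500°) → follower=(12.000, -88.000, -94.000°)

-24.000 22.000 -75.250
-18.000 -9.000 -72.500
-64.000 20.000 -70.750
-64.000 20.000 -70.750
14.000 -25.000 -77.500
44.000 -74.000 -89.500
-34.000 -99.000 -101.500
12.000 -88.000 -94.000


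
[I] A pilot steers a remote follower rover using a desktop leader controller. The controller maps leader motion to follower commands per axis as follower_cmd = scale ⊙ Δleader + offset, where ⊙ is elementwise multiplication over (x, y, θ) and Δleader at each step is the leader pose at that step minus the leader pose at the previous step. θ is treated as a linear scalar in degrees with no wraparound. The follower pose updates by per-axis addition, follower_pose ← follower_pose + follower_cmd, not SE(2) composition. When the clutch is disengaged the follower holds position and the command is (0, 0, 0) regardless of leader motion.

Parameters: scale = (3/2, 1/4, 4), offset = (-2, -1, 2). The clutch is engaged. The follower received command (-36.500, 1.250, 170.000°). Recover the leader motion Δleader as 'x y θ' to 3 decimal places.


-23.000 9.000 42.000

axis x: (-36.500 − -2) / (3/2) = -23.000
axis y: (1.250 − -1) / (1/4) = 9.000
axis θ: (170.000 − 2) / (4) = 42.000


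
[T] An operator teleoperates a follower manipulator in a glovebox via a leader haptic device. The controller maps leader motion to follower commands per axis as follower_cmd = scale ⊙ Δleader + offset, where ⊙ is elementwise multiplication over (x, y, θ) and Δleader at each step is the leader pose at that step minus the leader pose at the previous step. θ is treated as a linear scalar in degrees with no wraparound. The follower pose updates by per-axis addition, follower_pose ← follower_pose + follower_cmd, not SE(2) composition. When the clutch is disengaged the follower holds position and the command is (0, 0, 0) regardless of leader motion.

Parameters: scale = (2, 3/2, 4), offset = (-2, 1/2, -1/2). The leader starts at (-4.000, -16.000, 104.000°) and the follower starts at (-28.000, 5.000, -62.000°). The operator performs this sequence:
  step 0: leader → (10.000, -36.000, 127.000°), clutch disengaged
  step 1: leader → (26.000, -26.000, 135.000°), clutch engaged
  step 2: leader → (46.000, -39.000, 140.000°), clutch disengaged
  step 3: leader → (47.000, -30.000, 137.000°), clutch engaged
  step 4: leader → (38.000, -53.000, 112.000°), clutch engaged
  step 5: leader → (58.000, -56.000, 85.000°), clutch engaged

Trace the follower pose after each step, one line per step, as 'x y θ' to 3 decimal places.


-28.000 5.000 -62.000
2.000 20.500 -30.500
2.000 20.500 -30.500
2.000 34.500 -43.000
-18.000 0.500 -143.500
20.000 -3.500 -252.000

step 0: Δleader=(14.000, -20.000, 23.000°), disengaged; cmd=(0,0,0) → follower holds at (-28.000, 5.000, -62.000°)
step 1: Δleader=(16.000, 10.000, 8.000°), engaged; cmd=(30.000, 15.500, 31.500°) → follower=(2.000, 20.500, -30.500°)
step 2: Δleader=(20.000, -13.000, 5.000°), disengaged; cmd=(0,0,0) → follower holds at (2.000, 20.500, -30.500°)
step 3: Δleader=(1.000, 9.000, -3.000°), engaged; cmd=(0.000, 14.000, -12.500°) → follower=(2.000, 34.500, -43.000°)
step 4: Δleader=(-9.000, -23.000, -25.000°), engaged; cmd=(-20.000, -34.000, -100.500°) → follower=(-18.000, 0.500, -143.500°)
step 5: Δleader=(20.000, -3.000, -27.000°), engaged; cmd=(38.000, -4.000, -108.500°) → follower=(20.000, -3.500, -252.000°)


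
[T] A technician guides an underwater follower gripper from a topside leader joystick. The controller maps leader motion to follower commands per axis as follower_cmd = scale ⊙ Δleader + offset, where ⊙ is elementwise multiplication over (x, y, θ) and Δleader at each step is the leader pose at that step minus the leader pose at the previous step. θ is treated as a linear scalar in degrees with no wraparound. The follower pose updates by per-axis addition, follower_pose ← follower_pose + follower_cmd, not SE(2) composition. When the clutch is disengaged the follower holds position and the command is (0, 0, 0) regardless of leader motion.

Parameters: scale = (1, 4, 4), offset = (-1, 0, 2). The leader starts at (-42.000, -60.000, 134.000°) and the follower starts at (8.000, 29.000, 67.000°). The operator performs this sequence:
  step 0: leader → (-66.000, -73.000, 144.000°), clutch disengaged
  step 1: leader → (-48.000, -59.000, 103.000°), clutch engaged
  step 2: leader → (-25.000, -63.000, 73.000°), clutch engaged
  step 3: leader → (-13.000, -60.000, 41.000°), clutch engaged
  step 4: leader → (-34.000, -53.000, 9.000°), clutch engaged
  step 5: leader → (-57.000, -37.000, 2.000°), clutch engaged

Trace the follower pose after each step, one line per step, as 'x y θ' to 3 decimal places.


step 0: Δleader=(-24.000, -13.000, 10.000°), disengaged; cmd=(0,0,0) → follower holds at (8.000, 29.000, 67.000°)
step 1: Δleader=(18.000, 14.000, -41.000°), engaged; cmd=(17.000, 56.000, -162.000°) → follower=(25.000, 85.000, -95.000°)
step 2: Δleader=(23.000, -4.000, -30.000°), engaged; cmd=(22.000, -16.000, -118.000°) → follower=(47.000, 69.000, -213.000°)
step 3: Δleader=(12.000, 3.000, -32.000°), engaged; cmd=(11.000, 12.000, -126.000°) → follower=(58.000, 81.000, -339.000°)
step 4: Δleader=(-21.000, 7.000, -32.000°), engaged; cmd=(-22.000, 28.000, -126.000°) → follower=(36.000, 109.000, -465.000°)
step 5: Δleader=(-23.000, 16.000, -7.000°), engaged; cmd=(-24.000, 64.000, -26.000°) → follower=(12.000, 173.000, -491.000°)

8.000 29.000 67.000
25.000 85.000 -95.000
47.000 69.000 -213.000
58.000 81.000 -339.000
36.000 109.000 -465.000
12.000 173.000 -491.000


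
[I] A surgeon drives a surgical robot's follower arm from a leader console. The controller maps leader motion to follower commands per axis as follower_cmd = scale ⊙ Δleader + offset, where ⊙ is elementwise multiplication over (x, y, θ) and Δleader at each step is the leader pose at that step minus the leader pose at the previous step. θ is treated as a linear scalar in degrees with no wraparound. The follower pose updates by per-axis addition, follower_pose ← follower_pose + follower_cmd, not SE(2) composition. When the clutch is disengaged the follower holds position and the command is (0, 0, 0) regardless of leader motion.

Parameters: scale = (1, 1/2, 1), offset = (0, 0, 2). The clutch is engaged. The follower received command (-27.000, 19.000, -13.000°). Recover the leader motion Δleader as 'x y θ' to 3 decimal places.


-27.000 38.000 -15.000

axis x: (-27.000 − 0) / (1) = -27.000
axis y: (19.000 − 0) / (1/2) = 38.000
axis θ: (-13.000 − 2) / (1) = -15.000


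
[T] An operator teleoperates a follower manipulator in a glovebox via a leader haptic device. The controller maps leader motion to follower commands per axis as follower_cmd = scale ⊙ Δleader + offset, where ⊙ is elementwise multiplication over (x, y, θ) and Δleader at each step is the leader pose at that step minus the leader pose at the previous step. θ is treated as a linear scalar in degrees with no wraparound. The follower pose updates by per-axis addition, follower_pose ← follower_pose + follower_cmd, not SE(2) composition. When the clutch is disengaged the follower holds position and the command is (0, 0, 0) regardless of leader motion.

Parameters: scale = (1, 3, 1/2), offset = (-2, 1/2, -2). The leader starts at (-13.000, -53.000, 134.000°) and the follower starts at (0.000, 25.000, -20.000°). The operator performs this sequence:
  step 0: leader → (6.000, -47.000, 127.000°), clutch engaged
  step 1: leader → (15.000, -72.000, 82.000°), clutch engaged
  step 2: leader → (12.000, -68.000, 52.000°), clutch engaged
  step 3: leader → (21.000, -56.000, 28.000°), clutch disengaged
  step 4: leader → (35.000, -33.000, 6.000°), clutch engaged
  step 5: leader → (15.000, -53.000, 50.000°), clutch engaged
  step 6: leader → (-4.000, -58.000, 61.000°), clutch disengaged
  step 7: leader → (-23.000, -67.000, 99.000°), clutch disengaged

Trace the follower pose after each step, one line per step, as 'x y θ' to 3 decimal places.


17.000 43.500 -25.500
24.000 -31.000 -50.000
19.000 -18.500 -67.000
19.000 -18.500 -67.000
31.000 51.000 -80.000
9.000 -8.500 -60.000
9.000 -8.500 -60.000
9.000 -8.500 -60.000

step 0: Δleader=(19.000, 6.000, -7.000°), engaged; cmd=(17.000, 18.500, -5.500°) → follower=(17.000, 43.500, -25.500°)
step 1: Δleader=(9.000, -25.000, -45.000°), engaged; cmd=(7.000, -74.500, -24.500°) → follower=(24.000, -31.000, -50.000°)
step 2: Δleader=(-3.000, 4.000, -30.000°), engaged; cmd=(-5.000, 12.500, -17.000°) → follower=(19.000, -18.500, -67.000°)
step 3: Δleader=(9.000, 12.000, -24.000°), disengaged; cmd=(0,0,0) → follower holds at (19.000, -18.500, -67.000°)
step 4: Δleader=(14.000, 23.000, -22.000°), engaged; cmd=(12.000, 69.500, -13.000°) → follower=(31.000, 51.000, -80.000°)
step 5: Δleader=(-20.000, -20.000, 44.000°), engaged; cmd=(-22.000, -59.500, 20.000°) → follower=(9.000, -8.500, -60.000°)
step 6: Δleader=(-19.000, -5.000, 11.000°), disengaged; cmd=(0,0,0) → follower holds at (9.000, -8.500, -60.000°)
step 7: Δleader=(-19.000, -9.000, 38.000°), disengaged; cmd=(0,0,0) → follower holds at (9.000, -8.500, -60.000°)


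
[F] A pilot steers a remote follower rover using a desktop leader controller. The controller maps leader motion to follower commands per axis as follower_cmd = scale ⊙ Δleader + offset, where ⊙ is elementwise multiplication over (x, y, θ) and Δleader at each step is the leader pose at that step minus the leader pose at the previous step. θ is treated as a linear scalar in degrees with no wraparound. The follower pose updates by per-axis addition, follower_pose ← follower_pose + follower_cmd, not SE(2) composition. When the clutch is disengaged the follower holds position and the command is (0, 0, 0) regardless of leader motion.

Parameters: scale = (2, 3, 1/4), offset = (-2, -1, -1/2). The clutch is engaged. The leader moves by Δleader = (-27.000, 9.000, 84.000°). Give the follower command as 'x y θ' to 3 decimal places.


axis x: 2·-27.000 + -2 = -56.000
axis y: 3·9.000 + -1 = 26.000
axis θ: 1/4·84.000 + -1/2 = 20.500

-56.000 26.000 20.500


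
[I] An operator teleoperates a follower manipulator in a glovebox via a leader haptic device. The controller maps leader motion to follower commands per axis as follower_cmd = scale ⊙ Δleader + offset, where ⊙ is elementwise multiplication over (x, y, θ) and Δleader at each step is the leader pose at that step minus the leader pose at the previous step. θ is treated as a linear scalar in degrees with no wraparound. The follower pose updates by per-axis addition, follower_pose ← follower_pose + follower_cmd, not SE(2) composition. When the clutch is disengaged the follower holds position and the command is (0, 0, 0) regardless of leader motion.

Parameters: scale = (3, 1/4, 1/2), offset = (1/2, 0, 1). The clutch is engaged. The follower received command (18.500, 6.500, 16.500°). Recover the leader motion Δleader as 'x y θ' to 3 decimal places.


axis x: (18.500 − 1/2) / (3) = 6.000
axis y: (6.500 − 0) / (1/4) = 26.000
axis θ: (16.500 − 1) / (1/2) = 31.000

6.000 26.000 31.000


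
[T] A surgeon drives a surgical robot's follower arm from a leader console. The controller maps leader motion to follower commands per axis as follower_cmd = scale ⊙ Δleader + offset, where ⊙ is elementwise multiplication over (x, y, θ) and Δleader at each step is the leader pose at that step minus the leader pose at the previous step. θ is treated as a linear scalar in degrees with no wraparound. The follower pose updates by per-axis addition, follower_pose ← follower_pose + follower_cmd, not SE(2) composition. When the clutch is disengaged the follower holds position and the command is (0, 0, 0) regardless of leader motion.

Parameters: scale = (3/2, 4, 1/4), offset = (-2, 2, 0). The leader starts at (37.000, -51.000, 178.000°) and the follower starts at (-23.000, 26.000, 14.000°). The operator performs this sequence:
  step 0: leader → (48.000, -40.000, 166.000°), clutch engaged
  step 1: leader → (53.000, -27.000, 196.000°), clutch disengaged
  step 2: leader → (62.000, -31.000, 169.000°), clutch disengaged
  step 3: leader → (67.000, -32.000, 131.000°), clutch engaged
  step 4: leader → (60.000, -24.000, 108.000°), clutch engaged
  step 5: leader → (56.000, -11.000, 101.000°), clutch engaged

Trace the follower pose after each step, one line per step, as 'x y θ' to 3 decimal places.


-8.500 72.000 11.000
-8.500 72.000 11.000
-8.500 72.000 11.000
-3.000 70.000 1.500
-15.500 104.000 -4.250
-23.500 158.000 -6.000

step 0: Δleader=(11.000, 11.000, -12.000°), engaged; cmd=(14.500, 46.000, -3.000°) → follower=(-8.500, 72.000, 11.000°)
step 1: Δleader=(5.000, 13.000, 30.000°), disengaged; cmd=(0,0,0) → follower holds at (-8.500, 72.000, 11.000°)
step 2: Δleader=(9.000, -4.000, -27.000°), disengaged; cmd=(0,0,0) → follower holds at (-8.500, 72.000, 11.000°)
step 3: Δleader=(5.000, -1.000, -38.000°), engaged; cmd=(5.500, -2.000, -9.500°) → follower=(-3.000, 70.000, 1.500°)
step 4: Δleader=(-7.000, 8.000, -23.000°), engaged; cmd=(-12.500, 34.000, -5.750°) → follower=(-15.500, 104.000, -4.250°)
step 5: Δleader=(-4.000, 13.000, -7.000°), engaged; cmd=(-8.000, 54.000, -1.750°) → follower=(-23.500, 158.000, -6.000°)


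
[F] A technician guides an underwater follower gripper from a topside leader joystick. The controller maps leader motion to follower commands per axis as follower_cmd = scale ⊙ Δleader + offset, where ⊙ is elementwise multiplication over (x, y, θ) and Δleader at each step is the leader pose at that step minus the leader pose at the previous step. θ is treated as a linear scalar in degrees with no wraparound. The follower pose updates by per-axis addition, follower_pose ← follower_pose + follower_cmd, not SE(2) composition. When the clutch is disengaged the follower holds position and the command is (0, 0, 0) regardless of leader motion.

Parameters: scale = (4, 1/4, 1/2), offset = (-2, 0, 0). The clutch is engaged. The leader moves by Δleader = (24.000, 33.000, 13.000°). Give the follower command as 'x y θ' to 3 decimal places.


axis x: 4·24.000 + -2 = 94.000
axis y: 1/4·33.000 + 0 = 8.250
axis θ: 1/2·13.000 + 0 = 6.500

94.000 8.250 6.500


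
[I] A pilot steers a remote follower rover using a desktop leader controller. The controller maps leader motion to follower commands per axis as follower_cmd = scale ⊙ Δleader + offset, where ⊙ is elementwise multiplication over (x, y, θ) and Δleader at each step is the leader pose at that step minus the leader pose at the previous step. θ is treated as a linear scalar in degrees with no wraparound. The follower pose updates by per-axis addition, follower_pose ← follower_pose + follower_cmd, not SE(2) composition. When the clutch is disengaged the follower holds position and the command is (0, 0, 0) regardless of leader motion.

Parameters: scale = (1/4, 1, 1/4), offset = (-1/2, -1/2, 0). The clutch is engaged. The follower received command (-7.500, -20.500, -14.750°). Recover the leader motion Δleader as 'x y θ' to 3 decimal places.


-28.000 -20.000 -59.000

axis x: (-7.500 − -1/2) / (1/4) = -28.000
axis y: (-20.500 − -1/2) / (1) = -20.000
axis θ: (-14.750 − 0) / (1/4) = -59.000


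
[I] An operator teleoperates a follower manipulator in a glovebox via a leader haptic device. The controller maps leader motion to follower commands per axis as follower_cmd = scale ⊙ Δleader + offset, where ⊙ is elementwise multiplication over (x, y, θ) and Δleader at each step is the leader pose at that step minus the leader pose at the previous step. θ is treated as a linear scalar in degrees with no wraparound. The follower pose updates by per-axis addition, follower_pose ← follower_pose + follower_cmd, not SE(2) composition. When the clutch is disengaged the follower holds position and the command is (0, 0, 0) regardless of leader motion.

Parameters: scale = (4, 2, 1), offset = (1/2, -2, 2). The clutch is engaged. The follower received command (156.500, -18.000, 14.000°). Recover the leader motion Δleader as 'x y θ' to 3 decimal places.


axis x: (156.500 − 1/2) / (4) = 39.000
axis y: (-18.000 − -2) / (2) = -8.000
axis θ: (14.000 − 2) / (1) = 12.000

39.000 -8.000 12.000


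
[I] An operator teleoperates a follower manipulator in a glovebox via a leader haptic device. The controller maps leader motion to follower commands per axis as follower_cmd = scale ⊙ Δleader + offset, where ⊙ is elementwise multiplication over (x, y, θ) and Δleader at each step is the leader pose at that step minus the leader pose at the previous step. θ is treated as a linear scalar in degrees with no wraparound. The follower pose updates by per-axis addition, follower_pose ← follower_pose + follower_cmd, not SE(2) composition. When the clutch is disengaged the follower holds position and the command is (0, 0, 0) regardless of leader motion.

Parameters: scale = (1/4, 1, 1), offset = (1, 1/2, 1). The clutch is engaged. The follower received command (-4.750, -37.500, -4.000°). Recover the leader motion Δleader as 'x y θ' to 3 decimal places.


-23.000 -38.000 -5.000

axis x: (-4.750 − 1) / (1/4) = -23.000
axis y: (-37.500 − 1/2) / (1) = -38.000
axis θ: (-4.000 − 1) / (1) = -5.000


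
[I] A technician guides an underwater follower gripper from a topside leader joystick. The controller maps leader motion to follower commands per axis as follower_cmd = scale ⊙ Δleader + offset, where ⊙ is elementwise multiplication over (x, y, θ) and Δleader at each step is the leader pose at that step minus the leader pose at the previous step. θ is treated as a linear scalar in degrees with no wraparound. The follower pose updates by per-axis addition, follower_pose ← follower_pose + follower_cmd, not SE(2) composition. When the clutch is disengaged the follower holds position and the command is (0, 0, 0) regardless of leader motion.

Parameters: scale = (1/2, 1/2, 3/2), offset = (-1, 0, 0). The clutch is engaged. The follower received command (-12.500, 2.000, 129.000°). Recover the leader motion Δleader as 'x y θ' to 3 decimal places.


axis x: (-12.500 − -1) / (1/2) = -23.000
axis y: (2.000 − 0) / (1/2) = 4.000
axis θ: (129.000 − 0) / (3/2) = 86.000

-23.000 4.000 86.000


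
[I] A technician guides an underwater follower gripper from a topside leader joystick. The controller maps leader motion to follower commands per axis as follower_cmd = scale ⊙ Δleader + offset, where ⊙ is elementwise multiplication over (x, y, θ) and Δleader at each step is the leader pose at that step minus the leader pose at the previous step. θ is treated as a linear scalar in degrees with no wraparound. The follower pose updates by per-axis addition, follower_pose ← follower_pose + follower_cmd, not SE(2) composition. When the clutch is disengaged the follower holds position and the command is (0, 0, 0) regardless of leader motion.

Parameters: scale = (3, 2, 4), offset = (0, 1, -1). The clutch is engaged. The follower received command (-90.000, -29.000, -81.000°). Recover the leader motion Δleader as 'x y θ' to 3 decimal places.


-30.000 -15.000 -20.000

axis x: (-90.000 − 0) / (3) = -30.000
axis y: (-29.000 − 1) / (2) = -15.000
axis θ: (-81.000 − -1) / (4) = -20.000


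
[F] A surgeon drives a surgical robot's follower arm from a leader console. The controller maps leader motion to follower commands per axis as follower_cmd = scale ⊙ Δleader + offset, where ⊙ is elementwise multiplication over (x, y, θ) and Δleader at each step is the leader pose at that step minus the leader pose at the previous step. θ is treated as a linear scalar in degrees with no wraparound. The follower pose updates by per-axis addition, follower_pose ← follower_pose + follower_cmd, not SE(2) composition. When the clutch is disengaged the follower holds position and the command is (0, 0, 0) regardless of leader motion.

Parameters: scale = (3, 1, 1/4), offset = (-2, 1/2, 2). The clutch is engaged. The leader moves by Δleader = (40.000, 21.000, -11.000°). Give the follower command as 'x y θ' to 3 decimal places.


118.000 21.500 -0.750

axis x: 3·40.000 + -2 = 118.000
axis y: 1·21.000 + 1/2 = 21.500
axis θ: 1/4·-11.000 + 2 = -0.750
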